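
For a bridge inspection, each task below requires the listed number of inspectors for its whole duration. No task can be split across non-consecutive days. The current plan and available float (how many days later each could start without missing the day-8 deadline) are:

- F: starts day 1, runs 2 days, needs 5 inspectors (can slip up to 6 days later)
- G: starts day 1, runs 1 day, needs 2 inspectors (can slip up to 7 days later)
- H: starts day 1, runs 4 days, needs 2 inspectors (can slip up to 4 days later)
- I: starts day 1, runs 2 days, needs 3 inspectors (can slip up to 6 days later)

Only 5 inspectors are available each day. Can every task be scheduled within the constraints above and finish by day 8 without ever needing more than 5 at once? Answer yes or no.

yes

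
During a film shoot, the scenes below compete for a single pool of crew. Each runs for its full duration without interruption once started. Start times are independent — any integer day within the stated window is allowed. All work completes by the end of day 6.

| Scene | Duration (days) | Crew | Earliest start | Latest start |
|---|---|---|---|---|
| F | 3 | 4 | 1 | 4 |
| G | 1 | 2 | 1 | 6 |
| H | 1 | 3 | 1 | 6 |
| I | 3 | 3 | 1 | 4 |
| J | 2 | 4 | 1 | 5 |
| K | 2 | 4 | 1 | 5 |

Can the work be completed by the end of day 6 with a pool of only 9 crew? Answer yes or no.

Schedule F@1, G@1, H@2, I@4, J@3, K@5: d1:6  d2:7  d3:8  d4:7  d5:7  d6:7 — peak 8 ≤ 9.

yes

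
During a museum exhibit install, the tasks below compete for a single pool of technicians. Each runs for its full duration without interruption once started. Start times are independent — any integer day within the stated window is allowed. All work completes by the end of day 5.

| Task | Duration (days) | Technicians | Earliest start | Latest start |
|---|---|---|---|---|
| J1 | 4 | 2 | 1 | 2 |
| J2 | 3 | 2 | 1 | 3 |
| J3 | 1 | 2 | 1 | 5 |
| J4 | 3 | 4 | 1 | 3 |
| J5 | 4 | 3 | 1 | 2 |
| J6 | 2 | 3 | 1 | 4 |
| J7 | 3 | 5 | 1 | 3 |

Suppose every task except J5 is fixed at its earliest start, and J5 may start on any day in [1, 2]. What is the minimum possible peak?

19

J5@1: d1:21  d2:19  d3:16  d4:5  d5:0 → peak 21
J5@2: d1:18  d2:19  d3:16  d4:5  d5:3 → peak 19
Best is J5@2, peak 19.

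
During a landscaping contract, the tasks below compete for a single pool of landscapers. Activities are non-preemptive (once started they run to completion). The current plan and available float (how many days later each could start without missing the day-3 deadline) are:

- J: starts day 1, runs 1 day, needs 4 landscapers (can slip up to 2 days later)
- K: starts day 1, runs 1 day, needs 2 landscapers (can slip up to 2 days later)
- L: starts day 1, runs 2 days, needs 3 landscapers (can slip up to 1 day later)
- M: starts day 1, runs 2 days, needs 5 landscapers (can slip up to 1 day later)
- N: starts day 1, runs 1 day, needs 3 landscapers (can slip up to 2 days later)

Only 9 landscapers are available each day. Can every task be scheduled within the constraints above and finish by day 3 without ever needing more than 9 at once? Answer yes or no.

yes

Schedule J@1, K@1, L@1, M@2, N@3: d1:9  d2:8  d3:8 — peak 9 ≤ 9.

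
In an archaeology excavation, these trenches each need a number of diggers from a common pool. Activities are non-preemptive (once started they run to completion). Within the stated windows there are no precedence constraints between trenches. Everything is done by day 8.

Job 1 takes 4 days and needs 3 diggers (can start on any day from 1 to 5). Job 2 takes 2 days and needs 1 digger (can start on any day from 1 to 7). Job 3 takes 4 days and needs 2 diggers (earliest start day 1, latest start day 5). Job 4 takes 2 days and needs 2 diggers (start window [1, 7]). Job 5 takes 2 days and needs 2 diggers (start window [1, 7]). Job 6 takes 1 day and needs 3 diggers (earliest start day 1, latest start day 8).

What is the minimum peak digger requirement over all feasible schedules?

5

Early-start (Job 1@1, Job 2@1, Job 3@1, Job 4@1, Job 5@1, Job 6@1) gives peak 13: d1:13  d2:10  d3:5  d4:5  d5:0  d6:0  d7:0  d8:0.
Shift Job 3→3, Job 4→5, Job 5→7, Job 6→7.
Schedule Job 1@1, Job 2@1, Job 3@3, Job 4@5, Job 5@7, Job 6@7: d1:4  d2:4  d3:5  d4:5  d5:4  d6:4  d7:5  d8:2 — peak 5.
Total digger-days = 33 over 8 days ⇒ peak ≥ ⌈33/8⌉ = 5, so 5 is optimal.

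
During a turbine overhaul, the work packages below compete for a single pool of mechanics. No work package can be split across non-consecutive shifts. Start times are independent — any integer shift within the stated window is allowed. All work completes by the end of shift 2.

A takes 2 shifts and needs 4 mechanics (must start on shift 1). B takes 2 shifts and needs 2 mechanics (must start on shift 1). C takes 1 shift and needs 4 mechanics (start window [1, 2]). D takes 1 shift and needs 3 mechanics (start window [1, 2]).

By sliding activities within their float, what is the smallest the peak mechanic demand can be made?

10

Early-start (A@1, B@1, C@1, D@1) gives peak 13: s1:13  s2:6.
Shift D→2.
Schedule A@1, B@1, C@1, D@2: s1:10  s2:9 — peak 10.
Total mechanic-shifts = 19 over 2 shifts ⇒ peak ≥ ⌈19/2⌉ = 10, so 10 is optimal.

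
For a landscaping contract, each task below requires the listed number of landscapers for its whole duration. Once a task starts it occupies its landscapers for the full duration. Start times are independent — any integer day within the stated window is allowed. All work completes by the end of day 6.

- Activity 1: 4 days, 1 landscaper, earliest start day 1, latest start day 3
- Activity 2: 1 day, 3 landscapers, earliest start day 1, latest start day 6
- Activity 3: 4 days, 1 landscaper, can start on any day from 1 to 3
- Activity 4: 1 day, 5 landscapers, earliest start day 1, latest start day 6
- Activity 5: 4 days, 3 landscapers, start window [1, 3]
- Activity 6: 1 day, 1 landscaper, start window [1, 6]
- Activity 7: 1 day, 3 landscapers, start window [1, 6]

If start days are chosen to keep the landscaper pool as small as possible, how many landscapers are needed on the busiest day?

6

Early-start (Activity 1@1, Activity 2@1, Activity 3@1, Activity 4@1, Activity 5@1, Activity 6@1, Activity 7@1) gives peak 17: d1:17  d2:5  d3:5  d4:5  d5:0  d6:0.
Shift Activity 4→6, Activity 5→2, Activity 7→5.
Schedule Activity 1@1, Activity 2@1, Activity 3@1, Activity 4@6, Activity 5@2, Activity 6@1, Activity 7@5: d1:6  d2:5  d3:5  d4:5  d5:6  d6:5 — peak 6.
Total landscaper-days = 32 over 6 days ⇒ peak ≥ ⌈32/6⌉ = 6, so 6 is optimal.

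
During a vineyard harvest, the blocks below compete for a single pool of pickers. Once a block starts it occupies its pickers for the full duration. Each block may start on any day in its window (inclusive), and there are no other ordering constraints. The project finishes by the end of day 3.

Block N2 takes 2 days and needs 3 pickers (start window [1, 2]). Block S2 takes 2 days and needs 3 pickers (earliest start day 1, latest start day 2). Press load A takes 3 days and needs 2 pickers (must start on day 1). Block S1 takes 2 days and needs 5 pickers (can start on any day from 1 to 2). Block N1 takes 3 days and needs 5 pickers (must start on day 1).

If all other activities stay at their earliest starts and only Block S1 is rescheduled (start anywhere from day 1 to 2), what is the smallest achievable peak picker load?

Block S1@1: d1:18  d2:18  d3:7 → peak 18
Block S1@2: d1:13  d2:18  d3:12 → peak 18
Best is Block S1@1, peak 18.

18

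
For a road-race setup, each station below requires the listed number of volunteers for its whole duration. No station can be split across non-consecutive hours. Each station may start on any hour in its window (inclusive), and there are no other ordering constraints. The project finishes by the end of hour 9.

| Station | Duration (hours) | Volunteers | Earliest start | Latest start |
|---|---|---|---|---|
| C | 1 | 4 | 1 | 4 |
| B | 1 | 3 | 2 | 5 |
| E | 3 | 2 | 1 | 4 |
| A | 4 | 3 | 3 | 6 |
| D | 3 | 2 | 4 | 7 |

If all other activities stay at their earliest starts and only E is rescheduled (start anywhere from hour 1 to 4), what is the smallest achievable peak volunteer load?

6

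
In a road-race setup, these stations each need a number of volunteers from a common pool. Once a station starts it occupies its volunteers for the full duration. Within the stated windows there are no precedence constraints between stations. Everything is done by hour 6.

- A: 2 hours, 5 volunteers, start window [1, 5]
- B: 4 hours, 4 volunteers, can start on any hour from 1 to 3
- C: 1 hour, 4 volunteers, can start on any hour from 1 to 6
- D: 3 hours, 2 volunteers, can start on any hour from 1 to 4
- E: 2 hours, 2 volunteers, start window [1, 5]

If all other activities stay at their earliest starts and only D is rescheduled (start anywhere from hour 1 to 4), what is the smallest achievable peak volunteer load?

15

D@1: h1:17  h2:13  h3:6  h4:4  h5:0  h6:0 → peak 17
D@2: h1:15  h2:13  h3:6  h4:6  h5:0  h6:0 → peak 15
D@3: h1:15  h2:11  h3:6  h4:6  h5:2  h6:0 → peak 15
D@4: h1:15  h2:11  h3:4  h4:6  h5:2  h6:2 → peak 15
Best is D@2, peak 15.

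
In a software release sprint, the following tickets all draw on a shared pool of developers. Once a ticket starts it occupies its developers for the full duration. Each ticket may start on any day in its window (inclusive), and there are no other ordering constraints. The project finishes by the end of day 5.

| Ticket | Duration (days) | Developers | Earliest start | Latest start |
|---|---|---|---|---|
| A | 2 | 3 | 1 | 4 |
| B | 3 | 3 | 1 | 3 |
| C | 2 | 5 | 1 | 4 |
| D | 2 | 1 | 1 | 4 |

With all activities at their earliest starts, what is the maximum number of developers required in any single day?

12

Early-start schedule: A@1, B@1, C@1, D@1.
Load per day: day 1: 12, day 2: 12, day 3: 3, day 4: 0, day 5: 0.
Peak is 12.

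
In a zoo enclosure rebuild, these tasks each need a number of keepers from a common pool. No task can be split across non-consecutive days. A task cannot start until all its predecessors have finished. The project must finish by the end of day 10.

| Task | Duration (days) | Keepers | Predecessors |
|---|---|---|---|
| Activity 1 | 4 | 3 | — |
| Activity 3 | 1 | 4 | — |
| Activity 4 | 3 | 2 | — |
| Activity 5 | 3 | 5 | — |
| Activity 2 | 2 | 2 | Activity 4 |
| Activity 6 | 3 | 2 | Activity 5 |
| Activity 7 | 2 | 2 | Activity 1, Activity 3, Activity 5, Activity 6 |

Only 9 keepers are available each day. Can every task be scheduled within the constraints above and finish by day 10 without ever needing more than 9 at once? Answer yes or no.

yes

Schedule Activity 1@4, Activity 3@4, Activity 4@1, Activity 5@1, Activity 2@5, Activity 6@5, Activity 7@8: d1:7  d2:7  d3:7  d4:7  d5:7  d6:7  d7:5  d8:2  d9:2  d10:0 — peak 7 ≤ 9.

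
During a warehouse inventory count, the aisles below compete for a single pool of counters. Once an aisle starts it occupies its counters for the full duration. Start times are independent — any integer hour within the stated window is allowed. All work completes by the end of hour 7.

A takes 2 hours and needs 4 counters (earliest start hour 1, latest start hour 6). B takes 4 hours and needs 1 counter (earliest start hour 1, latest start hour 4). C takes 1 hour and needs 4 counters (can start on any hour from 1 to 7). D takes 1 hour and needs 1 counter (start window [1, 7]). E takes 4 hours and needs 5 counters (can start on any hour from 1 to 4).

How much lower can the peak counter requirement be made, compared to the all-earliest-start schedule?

9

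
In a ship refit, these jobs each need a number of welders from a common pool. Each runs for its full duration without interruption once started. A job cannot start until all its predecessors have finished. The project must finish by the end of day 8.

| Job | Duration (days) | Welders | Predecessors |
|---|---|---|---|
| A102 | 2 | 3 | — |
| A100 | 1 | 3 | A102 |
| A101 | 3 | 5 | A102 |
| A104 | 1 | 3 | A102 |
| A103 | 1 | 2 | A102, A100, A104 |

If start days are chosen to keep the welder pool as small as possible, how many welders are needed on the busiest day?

5

Early-start (A102@1, A100@3, A101@3, A104@3, A103@4) gives peak 11: d1:3  d2:3  d3:11  d4:7  d5:5  d6:0  d7:0  d8:0.
Shift A101→4, A104→7, A103→8.
Schedule A102@1, A100@3, A101@4, A104@7, A103@8: d1:3  d2:3  d3:3  d4:5  d5:5  d6:5  d7:3  d8:2 — peak 5.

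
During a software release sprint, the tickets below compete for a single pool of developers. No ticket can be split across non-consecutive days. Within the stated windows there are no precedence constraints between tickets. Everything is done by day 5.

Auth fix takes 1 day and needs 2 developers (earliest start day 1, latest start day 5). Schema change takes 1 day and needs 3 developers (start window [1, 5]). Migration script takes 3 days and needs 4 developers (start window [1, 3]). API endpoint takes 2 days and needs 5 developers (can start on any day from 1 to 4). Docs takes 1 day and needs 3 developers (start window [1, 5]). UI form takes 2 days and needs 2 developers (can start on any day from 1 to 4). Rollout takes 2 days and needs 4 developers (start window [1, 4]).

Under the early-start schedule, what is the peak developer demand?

23

Early-start schedule: Auth fix@1, Schema change@1, Migration script@1, API endpoint@1, Docs@1, UI form@1, Rollout@1.
Load per day: day 1: 23, day 2: 15, day 3: 4, day 4: 0, day 5: 0.
Peak is 23.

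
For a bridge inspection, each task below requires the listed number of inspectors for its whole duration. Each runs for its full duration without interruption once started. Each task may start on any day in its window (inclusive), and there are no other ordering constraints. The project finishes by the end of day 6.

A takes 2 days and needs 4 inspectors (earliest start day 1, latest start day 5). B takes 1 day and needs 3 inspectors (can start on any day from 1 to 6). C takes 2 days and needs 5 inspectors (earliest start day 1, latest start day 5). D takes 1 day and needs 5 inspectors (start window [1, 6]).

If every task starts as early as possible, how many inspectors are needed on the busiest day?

17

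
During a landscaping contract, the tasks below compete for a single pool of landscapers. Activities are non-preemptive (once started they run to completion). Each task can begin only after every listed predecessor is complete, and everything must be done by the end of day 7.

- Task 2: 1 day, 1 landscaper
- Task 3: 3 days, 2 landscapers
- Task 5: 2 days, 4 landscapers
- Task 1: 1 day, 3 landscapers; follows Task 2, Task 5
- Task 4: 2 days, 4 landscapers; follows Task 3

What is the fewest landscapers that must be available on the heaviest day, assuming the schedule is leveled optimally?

5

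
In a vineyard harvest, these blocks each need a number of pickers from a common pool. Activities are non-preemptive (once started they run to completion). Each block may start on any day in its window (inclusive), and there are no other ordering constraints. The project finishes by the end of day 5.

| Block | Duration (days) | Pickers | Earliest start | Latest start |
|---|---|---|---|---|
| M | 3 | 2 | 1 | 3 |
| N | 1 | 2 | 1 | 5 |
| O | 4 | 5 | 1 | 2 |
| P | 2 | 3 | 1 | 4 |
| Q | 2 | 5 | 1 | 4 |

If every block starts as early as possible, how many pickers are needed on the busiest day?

17

Early-start schedule: M@1, N@1, O@1, P@1, Q@1.
Load per day: day 1: 17, day 2: 15, day 3: 7, day 4: 5, day 5: 0.
Peak is 17.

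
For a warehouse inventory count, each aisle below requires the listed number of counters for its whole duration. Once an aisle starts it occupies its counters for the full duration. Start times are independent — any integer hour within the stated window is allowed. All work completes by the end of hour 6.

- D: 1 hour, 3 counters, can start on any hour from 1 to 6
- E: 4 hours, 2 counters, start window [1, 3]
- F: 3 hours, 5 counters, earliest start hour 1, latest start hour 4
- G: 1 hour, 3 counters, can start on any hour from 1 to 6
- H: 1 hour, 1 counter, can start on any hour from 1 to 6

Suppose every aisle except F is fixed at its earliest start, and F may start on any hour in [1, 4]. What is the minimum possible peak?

9

F@1: h1:14  h2:7  h3:7  h4:2  h5:0  h6:0 → peak 14
F@2: h1:9  h2:7  h3:7  h4:7  h5:0  h6:0 → peak 9
F@3: h1:9  h2:2  h3:7  h4:7  h5:5  h6:0 → peak 9
F@4: h1:9  h2:2  h3:2  h4:7  h5:5  h6:5 → peak 9
Best is F@2, peak 9.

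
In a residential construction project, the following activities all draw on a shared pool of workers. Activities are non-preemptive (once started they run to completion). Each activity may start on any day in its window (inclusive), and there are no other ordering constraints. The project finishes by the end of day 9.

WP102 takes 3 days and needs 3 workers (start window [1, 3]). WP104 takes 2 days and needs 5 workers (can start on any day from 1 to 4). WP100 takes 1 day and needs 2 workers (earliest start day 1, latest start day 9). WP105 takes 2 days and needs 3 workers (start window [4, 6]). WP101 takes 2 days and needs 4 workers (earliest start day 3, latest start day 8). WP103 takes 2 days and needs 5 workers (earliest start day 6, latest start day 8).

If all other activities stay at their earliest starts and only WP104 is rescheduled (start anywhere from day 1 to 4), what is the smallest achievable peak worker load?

WP104@1: d1:10  d2:8  d3:7  d4:7  d5:3  d6:5  d7:5  d8:0  d9:0 → peak 10
WP104@2: d1:5  d2:8  d3:12  d4:7  d5:3  d6:5  d7:5  d8:0  d9:0 → peak 12
WP104@3: d1:5  d2:3  d3:12  d4:12  d5:3  d6:5  d7:5  d8:0  d9:0 → peak 12
WP104@4: d1:5  d2:3  d3:7  d4:12  d5:8  d6:5  d7:5  d8:0  d9:0 → peak 12
Best is WP104@1, peak 10.

10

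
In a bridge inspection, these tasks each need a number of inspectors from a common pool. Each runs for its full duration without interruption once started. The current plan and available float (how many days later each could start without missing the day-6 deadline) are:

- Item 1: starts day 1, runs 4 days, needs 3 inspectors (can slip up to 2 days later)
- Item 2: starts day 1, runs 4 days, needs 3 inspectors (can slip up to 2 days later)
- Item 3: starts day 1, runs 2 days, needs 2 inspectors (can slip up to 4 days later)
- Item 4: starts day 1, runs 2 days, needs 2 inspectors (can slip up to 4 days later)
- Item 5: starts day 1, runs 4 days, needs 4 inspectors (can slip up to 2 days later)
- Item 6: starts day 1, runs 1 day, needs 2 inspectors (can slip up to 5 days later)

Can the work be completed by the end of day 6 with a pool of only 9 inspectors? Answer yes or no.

The minimum achievable peak is 10; 9 < 10, so no feasible schedule stays within the cap.

no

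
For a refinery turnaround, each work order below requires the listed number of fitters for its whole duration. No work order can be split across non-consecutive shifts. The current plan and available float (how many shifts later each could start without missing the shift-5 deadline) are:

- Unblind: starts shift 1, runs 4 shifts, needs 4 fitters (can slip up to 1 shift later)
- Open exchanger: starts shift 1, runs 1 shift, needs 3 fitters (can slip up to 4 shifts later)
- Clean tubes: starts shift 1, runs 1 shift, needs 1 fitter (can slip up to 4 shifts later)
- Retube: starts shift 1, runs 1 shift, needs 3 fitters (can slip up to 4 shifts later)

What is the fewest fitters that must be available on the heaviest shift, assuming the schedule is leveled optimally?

Early-start (Unblind@1, Open exchanger@1, Clean tubes@1, Retube@1) gives peak 11: s1:11  s2:4  s3:4  s4:4  s5:0.
Shift Open exchanger→5, Retube→5.
Schedule Unblind@1, Open exchanger@5, Clean tubes@1, Retube@5: s1:5  s2:4  s3:4  s4:4  s5:6 — peak 6.

6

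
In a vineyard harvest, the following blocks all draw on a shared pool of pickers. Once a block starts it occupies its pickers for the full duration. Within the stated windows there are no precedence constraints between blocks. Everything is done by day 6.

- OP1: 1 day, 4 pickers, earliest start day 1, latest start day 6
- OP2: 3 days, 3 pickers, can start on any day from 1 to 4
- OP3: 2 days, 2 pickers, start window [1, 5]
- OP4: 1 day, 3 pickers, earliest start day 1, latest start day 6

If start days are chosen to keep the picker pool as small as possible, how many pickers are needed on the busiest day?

5

Early-start (OP1@1, OP2@1, OP3@1, OP4@1) gives peak 12: d1:12  d2:5  d3:3  d4:0  d5:0  d6:0.
Shift OP2→2, OP3→2, OP4→5.
Schedule OP1@1, OP2@2, OP3@2, OP4@5: d1:4  d2:5  d3:5  d4:3  d5:3  d6:0 — peak 5.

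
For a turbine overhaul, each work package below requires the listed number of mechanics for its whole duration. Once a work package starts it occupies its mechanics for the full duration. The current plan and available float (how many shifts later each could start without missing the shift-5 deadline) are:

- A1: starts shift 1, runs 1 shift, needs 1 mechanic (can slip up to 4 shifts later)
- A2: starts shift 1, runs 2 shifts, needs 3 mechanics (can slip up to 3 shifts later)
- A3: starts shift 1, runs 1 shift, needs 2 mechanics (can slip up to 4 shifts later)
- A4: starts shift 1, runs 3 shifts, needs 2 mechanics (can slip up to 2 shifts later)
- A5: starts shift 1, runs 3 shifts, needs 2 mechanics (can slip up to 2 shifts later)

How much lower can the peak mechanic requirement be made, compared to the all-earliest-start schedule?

5

Early-start peak: s1:10  s2:7  s3:4  s4:0  s5:0 ⇒ 10.
Leveled (A1@1, A2@1, A3@2, A4@3, A5@3): s1:4  s2:5  s3:4  s4:4  s5:4 ⇒ 5.
Reduction 10 − 5 = 5.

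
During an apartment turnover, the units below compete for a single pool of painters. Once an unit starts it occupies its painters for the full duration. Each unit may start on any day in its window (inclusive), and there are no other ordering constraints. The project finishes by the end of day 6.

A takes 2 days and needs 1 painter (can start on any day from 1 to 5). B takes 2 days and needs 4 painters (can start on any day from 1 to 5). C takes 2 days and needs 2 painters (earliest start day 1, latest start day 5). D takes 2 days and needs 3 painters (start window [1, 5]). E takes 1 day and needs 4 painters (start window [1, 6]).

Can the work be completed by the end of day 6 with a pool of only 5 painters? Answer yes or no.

Schedule A@1, B@1, C@3, D@3, E@5: d1:5  d2:5  d3:5  d4:5  d5:4  d6:0 — peak 5 ≤ 5.

yes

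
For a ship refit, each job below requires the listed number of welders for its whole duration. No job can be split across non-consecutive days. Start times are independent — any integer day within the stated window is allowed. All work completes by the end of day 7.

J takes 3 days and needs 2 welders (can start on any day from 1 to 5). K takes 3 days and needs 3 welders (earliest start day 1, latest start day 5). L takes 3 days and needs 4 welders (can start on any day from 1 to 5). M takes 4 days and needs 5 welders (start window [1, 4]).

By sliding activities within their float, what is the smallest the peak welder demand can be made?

7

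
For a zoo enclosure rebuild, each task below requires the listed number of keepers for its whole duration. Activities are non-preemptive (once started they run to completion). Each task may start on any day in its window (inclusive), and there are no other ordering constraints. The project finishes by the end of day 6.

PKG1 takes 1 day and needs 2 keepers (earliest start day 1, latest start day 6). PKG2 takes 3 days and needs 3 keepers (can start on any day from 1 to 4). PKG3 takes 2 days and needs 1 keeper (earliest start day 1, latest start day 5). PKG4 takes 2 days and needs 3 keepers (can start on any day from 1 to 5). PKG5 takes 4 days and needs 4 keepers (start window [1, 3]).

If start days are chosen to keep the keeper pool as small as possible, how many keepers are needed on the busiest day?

7

Early-start (PKG1@1, PKG2@1, PKG3@1, PKG4@1, PKG5@1) gives peak 13: d1:13  d2:11  d3:7  d4:4  d5:0  d6:0.
Shift PKG4→4, PKG5→3.
Schedule PKG1@1, PKG2@1, PKG3@1, PKG4@4, PKG5@3: d1:6  d2:4  d3:7  d4:7  d5:7  d6:4 — peak 7.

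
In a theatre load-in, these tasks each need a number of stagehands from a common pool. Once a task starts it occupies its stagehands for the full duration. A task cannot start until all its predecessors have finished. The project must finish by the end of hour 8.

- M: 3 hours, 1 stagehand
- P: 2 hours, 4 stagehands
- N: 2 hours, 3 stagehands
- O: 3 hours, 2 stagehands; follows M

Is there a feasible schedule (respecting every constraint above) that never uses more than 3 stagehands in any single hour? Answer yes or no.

no

The minimum achievable peak is 4; 3 < 4, so no feasible schedule stays within the cap.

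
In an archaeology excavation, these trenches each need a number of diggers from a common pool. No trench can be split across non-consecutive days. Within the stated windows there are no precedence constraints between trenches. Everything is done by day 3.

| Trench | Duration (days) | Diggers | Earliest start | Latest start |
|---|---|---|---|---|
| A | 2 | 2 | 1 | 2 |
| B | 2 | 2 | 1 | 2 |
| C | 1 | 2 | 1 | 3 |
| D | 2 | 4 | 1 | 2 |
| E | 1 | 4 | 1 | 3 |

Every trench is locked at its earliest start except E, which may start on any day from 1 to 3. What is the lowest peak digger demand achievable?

10

E@1: d1:14  d2:8  d3:0 → peak 14
E@2: d1:10  d2:12  d3:0 → peak 12
E@3: d1:10  d2:8  d3:4 → peak 10
Best is E@3, peak 10.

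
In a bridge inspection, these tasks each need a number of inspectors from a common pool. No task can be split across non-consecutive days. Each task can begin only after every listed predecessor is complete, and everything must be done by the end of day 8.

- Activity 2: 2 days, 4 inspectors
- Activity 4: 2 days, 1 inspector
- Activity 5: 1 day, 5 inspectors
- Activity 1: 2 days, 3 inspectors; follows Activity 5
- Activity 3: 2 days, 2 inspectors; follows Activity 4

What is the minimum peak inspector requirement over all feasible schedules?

5

Early-start (Activity 2@1, Activity 4@1, Activity 5@1, Activity 1@2, Activity 3@3) gives peak 10: d1:10  d2:8  d3:5  d4:2  d5:0  d6:0  d7:0  d8:0.
Shift Activity 5→3, Activity 1→4, Activity 3→4.
Schedule Activity 2@1, Activity 4@1, Activity 5@3, Activity 1@4, Activity 3@4: d1:5  d2:5  d3:5  d4:5  d5:5  d6:0  d7:0  d8:0 — peak 5.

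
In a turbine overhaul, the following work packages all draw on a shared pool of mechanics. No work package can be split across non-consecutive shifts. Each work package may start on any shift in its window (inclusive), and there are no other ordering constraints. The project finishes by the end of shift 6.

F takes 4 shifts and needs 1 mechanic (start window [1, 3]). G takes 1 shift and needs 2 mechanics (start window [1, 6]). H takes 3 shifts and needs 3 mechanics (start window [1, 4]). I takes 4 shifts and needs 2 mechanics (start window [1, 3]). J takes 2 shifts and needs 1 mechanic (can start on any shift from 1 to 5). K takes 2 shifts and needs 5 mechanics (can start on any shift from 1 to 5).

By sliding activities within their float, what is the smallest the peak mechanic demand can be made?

6

Early-start (F@1, G@1, H@1, I@1, J@1, K@1) gives peak 14: s1:14  s2:12  s3:6  s4:3  s5:0  s6:0.
Shift H→2, J→5, K→5.
Schedule F@1, G@1, H@2, I@1, J@5, K@5: s1:5  s2:6  s3:6  s4:6  s5:6  s6:6 — peak 6.
Total mechanic-shifts = 35 over 6 shifts ⇒ peak ≥ ⌈35/6⌉ = 6, so 6 is optimal.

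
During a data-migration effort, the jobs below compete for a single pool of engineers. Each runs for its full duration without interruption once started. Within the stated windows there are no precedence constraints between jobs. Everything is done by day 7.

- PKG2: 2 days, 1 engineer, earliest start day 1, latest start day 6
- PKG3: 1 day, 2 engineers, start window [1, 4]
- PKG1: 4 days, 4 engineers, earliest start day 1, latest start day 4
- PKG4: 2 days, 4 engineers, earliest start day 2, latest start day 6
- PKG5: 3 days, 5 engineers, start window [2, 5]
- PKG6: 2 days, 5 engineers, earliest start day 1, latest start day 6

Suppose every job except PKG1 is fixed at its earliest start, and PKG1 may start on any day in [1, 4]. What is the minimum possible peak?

15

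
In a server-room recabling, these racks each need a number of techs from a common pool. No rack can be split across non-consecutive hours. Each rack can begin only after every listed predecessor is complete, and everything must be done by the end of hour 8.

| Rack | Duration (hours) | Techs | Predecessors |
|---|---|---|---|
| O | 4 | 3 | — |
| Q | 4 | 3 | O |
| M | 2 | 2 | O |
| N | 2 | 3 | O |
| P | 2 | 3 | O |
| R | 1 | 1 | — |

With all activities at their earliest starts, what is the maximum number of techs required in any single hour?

Early-start schedule: O@1, Q@5, M@5, N@5, P@5, R@1.
Load per hour: hour 1: 4, hour 2: 3, hour 3: 3, hour 4: 3, hour 5: 11, hour 6: 11, hour 7: 3, hour 8: 3.
Peak is 11.

11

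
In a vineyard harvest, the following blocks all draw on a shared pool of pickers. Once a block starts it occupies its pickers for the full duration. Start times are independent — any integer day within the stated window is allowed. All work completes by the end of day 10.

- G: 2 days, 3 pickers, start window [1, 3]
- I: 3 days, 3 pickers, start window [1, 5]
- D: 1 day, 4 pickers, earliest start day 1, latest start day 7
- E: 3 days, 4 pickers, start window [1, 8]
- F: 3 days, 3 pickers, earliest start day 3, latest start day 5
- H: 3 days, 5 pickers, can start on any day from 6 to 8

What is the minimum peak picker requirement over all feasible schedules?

7

Early-start (G@1, I@1, D@1, E@1, F@3, H@6) gives peak 14: d1:14  d2:10  d3:10  d4:3  d5:3  d6:5  d7:5  d8:5  d9:0  d10:0.
Shift D→3, E→4, F→4, H→7.
Schedule G@1, I@1, D@3, E@4, F@4, H@7: d1:6  d2:6  d3:7  d4:7  d5:7  d6:7  d7:5  d8:5  d9:5  d10:0 — peak 7.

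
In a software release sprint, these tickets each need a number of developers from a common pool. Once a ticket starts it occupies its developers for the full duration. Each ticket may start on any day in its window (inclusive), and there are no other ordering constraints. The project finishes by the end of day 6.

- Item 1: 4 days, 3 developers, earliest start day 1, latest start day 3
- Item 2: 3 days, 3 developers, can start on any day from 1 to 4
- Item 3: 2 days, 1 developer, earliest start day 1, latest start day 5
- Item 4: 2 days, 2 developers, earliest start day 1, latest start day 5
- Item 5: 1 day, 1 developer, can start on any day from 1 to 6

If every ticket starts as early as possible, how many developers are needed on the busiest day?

10

Early-start schedule: Item 1@1, Item 2@1, Item 3@1, Item 4@1, Item 5@1.
Load per day: day 1: 10, day 2: 9, day 3: 6, day 4: 3, day 5: 0, day 6: 0.
Peak is 10.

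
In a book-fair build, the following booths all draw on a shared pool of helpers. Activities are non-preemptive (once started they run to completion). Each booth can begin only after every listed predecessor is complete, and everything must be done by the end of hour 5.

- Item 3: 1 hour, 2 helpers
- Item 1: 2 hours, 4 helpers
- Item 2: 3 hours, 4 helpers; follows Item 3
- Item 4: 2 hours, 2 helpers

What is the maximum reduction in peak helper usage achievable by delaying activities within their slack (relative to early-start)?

Early-start peak: h1:8  h2:10  h3:4  h4:4  h5:0 ⇒ 10.
Leveled (Item 3@1, Item 1@1, Item 2@3, Item 4@2): h1:6  h2:6  h3:6  h4:4  h5:4 ⇒ 6.
Reduction 10 − 6 = 4.

4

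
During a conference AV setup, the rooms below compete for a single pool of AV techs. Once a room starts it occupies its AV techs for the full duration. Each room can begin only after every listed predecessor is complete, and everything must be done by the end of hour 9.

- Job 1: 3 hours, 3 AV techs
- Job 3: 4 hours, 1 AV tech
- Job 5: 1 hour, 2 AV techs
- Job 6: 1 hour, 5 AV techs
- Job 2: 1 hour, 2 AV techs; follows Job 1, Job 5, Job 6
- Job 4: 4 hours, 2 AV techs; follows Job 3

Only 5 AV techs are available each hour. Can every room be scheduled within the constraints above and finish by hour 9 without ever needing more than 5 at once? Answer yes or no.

yes

Schedule Job 1@1, Job 3@1, Job 5@4, Job 6@5, Job 2@6, Job 4@6: h1:4  h2:4  h3:4  h4:3  h5:5  h6:4  h7:2  h8:2  h9:2 — peak 5 ≤ 5.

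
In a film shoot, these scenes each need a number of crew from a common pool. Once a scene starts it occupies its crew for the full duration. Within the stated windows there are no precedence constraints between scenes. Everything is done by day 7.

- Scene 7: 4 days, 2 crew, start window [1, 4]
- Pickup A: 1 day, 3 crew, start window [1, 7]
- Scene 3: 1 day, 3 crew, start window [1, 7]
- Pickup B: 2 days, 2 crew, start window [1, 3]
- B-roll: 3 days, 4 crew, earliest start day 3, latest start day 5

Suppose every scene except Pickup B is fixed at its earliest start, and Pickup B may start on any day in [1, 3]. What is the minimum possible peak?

8

Pickup B@1: d1:10  d2:4  d3:6  d4:6  d5:4  d6:0  d7:0 → peak 10
Pickup B@2: d1:8  d2:4  d3:8  d4:6  d5:4  d6:0  d7:0 → peak 8
Pickup B@3: d1:8  d2:2  d3:8  d4:8  d5:4  d6:0  d7:0 → peak 8
Best is Pickup B@2, peak 8.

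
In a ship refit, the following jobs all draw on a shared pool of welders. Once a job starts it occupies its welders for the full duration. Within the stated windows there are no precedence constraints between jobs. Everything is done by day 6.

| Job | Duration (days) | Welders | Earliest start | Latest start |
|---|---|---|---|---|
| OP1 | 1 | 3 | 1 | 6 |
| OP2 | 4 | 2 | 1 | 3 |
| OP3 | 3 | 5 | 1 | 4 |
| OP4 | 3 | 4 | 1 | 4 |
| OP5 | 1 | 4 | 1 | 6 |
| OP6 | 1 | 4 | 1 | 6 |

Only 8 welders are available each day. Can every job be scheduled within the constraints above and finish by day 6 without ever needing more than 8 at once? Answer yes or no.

The minimum achievable peak is 9; 8 < 9, so no feasible schedule stays within the cap.

no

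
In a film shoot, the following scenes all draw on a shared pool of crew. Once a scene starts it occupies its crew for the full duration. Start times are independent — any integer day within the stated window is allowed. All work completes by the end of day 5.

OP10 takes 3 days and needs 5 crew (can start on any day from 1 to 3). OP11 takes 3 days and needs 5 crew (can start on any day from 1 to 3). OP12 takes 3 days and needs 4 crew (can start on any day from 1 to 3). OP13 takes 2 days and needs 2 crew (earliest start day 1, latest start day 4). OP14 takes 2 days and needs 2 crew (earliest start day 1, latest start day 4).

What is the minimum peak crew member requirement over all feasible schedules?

Early-start (OP10@1, OP11@1, OP12@1, OP13@1, OP14@1) gives peak 18: d1:18  d2:18  d3:14  d4:0  d5:0.
Shift OP13→4, OP14→4.
Schedule OP10@1, OP11@1, OP12@1, OP13@4, OP14@4: d1:14  d2:14  d3:14  d4:4  d5:4 — peak 14.

14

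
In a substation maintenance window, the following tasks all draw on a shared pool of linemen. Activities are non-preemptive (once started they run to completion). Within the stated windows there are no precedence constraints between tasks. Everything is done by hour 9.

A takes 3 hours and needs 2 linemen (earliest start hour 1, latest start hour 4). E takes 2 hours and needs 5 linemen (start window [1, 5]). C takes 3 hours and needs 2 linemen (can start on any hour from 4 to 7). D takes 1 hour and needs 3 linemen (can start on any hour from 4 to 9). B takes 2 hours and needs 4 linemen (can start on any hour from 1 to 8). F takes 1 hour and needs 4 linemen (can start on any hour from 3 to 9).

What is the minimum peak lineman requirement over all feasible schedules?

5

Early-start (A@1, E@1, C@4, D@4, B@1, F@3) gives peak 11: h1:11  h2:11  h3:6  h4:5  h5:2  h6:2  h7:0  h8:0  h9:0.
Shift A→3, D→6, B→7, F→9.
Schedule A@3, E@1, C@4, D@6, B@7, F@9: h1:5  h2:5  h3:2  h4:4  h5:4  h6:5  h7:4  h8:4  h9:4 — peak 5.
Total lineman-hours = 37 over 9 hours ⇒ peak ≥ ⌈37/9⌉ = 5, so 5 is optimal.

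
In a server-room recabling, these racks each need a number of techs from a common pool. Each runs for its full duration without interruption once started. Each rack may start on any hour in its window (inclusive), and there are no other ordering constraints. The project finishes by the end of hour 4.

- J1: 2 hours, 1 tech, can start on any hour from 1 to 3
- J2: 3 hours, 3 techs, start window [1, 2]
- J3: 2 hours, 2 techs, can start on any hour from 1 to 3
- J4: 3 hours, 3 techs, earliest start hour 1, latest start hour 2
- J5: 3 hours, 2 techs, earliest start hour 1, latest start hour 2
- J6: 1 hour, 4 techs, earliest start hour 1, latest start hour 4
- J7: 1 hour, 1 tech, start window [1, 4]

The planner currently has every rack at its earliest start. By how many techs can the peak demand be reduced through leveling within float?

6

Early-start peak: h1:16  h2:11  h3:8  h4:0 ⇒ 16.
Leveled (J1@1, J2@1, J3@3, J4@1, J5@1, J6@4, J7@1): h1:10  h2:9  h3:10  h4:6 ⇒ 10.
Reduction 16 − 10 = 6.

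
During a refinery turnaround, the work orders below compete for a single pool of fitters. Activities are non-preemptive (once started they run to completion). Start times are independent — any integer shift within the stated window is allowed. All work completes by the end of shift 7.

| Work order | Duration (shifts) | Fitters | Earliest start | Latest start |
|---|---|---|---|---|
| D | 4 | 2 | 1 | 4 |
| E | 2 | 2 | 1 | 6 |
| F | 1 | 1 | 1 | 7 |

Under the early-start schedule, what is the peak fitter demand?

5

Early-start schedule: D@1, E@1, F@1.
Load per shift: shift 1: 5, shift 2: 4, shift 3: 2, shift 4: 2, shift 5: 0, shift 6: 0, shift 7: 0.
Peak is 5.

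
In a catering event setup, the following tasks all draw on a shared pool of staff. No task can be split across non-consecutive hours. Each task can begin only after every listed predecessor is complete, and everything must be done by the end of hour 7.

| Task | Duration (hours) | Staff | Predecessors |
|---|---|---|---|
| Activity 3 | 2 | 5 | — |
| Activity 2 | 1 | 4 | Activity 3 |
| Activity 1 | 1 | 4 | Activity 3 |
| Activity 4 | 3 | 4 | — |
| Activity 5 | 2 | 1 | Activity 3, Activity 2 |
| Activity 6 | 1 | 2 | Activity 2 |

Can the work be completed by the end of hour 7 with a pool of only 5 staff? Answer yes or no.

The minimum achievable peak is 6; 5 < 6, so no feasible schedule stays within the cap.

no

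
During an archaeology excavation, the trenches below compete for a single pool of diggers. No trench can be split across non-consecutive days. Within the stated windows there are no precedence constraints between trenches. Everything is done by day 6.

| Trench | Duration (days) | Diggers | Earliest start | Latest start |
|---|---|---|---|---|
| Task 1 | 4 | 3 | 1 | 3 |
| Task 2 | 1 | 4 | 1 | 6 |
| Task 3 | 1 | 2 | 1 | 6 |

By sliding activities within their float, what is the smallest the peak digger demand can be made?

Early-start (Task 1@1, Task 2@1, Task 3@1) gives peak 9: d1:9  d2:3  d3:3  d4:3  d5:0  d6:0.
Shift Task 2→5, Task 3→6.
Schedule Task 1@1, Task 2@5, Task 3@6: d1:3  d2:3  d3:3  d4:3  d5:4  d6:2 — peak 4.

4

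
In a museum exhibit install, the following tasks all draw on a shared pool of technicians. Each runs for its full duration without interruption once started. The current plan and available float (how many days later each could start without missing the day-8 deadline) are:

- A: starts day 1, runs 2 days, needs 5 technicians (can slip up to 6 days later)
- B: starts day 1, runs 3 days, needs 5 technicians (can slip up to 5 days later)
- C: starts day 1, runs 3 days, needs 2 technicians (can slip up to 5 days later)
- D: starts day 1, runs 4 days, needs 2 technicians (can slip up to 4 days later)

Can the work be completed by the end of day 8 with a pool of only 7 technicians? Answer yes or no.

yes

Schedule A@1, B@3, C@1, D@4: d1:7  d2:7  d3:7  d4:7  d5:7  d6:2  d7:2  d8:0 — peak 7 ≤ 7.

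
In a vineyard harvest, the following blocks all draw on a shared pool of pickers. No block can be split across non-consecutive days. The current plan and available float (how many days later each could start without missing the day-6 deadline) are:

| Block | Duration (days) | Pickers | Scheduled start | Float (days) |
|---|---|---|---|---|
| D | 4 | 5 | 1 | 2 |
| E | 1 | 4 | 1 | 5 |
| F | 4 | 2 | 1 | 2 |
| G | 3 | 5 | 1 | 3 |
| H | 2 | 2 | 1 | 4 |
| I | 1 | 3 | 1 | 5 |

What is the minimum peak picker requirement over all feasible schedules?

12

Early-start (D@1, E@1, F@1, G@1, H@1, I@1) gives peak 21: d1:21  d2:14  d3:12  d4:7  d5:0  d6:0.
Shift G→2, H→5, I→5.
Schedule D@1, E@1, F@1, G@2, H@5, I@5: d1:11  d2:12  d3:12  d4:12  d5:5  d6:2 — peak 12.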